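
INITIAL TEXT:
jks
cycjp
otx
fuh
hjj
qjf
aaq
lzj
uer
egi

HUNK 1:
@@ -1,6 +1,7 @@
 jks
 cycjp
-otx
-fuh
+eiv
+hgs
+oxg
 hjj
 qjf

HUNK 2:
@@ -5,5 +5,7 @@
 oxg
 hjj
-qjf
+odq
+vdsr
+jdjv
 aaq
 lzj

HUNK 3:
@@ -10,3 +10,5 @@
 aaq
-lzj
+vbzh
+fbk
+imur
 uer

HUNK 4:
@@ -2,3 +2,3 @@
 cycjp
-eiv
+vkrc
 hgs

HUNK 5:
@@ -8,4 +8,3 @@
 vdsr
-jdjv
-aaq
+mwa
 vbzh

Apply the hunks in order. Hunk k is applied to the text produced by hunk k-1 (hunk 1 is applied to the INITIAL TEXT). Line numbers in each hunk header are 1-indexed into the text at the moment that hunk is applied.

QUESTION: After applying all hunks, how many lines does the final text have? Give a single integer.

Answer: 14

Derivation:
Hunk 1: at line 1 remove [otx,fuh] add [eiv,hgs,oxg] -> 11 lines: jks cycjp eiv hgs oxg hjj qjf aaq lzj uer egi
Hunk 2: at line 5 remove [qjf] add [odq,vdsr,jdjv] -> 13 lines: jks cycjp eiv hgs oxg hjj odq vdsr jdjv aaq lzj uer egi
Hunk 3: at line 10 remove [lzj] add [vbzh,fbk,imur] -> 15 lines: jks cycjp eiv hgs oxg hjj odq vdsr jdjv aaq vbzh fbk imur uer egi
Hunk 4: at line 2 remove [eiv] add [vkrc] -> 15 lines: jks cycjp vkrc hgs oxg hjj odq vdsr jdjv aaq vbzh fbk imur uer egi
Hunk 5: at line 8 remove [jdjv,aaq] add [mwa] -> 14 lines: jks cycjp vkrc hgs oxg hjj odq vdsr mwa vbzh fbk imur uer egi
Final line count: 14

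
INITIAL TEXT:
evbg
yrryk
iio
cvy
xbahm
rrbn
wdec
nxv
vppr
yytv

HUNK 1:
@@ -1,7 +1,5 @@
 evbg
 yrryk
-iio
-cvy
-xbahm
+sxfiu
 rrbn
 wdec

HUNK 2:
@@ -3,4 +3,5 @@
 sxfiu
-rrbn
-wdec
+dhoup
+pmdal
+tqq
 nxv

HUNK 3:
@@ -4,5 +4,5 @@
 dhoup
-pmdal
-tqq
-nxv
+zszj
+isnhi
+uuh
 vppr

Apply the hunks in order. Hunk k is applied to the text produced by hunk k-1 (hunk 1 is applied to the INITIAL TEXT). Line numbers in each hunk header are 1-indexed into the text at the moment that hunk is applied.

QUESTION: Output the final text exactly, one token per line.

Hunk 1: at line 1 remove [iio,cvy,xbahm] add [sxfiu] -> 8 lines: evbg yrryk sxfiu rrbn wdec nxv vppr yytv
Hunk 2: at line 3 remove [rrbn,wdec] add [dhoup,pmdal,tqq] -> 9 lines: evbg yrryk sxfiu dhoup pmdal tqq nxv vppr yytv
Hunk 3: at line 4 remove [pmdal,tqq,nxv] add [zszj,isnhi,uuh] -> 9 lines: evbg yrryk sxfiu dhoup zszj isnhi uuh vppr yytv

Answer: evbg
yrryk
sxfiu
dhoup
zszj
isnhi
uuh
vppr
yytv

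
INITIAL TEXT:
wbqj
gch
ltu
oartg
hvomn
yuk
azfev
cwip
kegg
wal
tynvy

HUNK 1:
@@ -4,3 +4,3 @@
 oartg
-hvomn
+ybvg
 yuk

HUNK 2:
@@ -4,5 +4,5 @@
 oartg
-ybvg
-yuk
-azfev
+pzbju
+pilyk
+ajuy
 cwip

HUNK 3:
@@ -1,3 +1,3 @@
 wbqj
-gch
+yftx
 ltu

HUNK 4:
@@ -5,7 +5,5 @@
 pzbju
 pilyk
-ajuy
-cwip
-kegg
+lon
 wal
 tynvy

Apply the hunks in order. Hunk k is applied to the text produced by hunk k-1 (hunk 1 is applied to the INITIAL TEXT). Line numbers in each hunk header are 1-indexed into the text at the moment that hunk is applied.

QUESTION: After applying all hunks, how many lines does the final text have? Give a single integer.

Answer: 9

Derivation:
Hunk 1: at line 4 remove [hvomn] add [ybvg] -> 11 lines: wbqj gch ltu oartg ybvg yuk azfev cwip kegg wal tynvy
Hunk 2: at line 4 remove [ybvg,yuk,azfev] add [pzbju,pilyk,ajuy] -> 11 lines: wbqj gch ltu oartg pzbju pilyk ajuy cwip kegg wal tynvy
Hunk 3: at line 1 remove [gch] add [yftx] -> 11 lines: wbqj yftx ltu oartg pzbju pilyk ajuy cwip kegg wal tynvy
Hunk 4: at line 5 remove [ajuy,cwip,kegg] add [lon] -> 9 lines: wbqj yftx ltu oartg pzbju pilyk lon wal tynvy
Final line count: 9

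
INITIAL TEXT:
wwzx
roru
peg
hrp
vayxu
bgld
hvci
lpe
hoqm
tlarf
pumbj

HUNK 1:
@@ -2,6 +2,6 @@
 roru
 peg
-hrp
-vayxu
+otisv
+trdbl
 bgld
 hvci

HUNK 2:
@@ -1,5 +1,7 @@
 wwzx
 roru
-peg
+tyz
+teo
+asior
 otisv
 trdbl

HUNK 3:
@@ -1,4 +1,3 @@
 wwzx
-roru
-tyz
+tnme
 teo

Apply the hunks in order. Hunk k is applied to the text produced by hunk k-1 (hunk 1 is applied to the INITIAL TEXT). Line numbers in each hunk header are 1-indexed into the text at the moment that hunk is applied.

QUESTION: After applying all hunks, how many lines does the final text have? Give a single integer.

Hunk 1: at line 2 remove [hrp,vayxu] add [otisv,trdbl] -> 11 lines: wwzx roru peg otisv trdbl bgld hvci lpe hoqm tlarf pumbj
Hunk 2: at line 1 remove [peg] add [tyz,teo,asior] -> 13 lines: wwzx roru tyz teo asior otisv trdbl bgld hvci lpe hoqm tlarf pumbj
Hunk 3: at line 1 remove [roru,tyz] add [tnme] -> 12 lines: wwzx tnme teo asior otisv trdbl bgld hvci lpe hoqm tlarf pumbj
Final line count: 12

Answer: 12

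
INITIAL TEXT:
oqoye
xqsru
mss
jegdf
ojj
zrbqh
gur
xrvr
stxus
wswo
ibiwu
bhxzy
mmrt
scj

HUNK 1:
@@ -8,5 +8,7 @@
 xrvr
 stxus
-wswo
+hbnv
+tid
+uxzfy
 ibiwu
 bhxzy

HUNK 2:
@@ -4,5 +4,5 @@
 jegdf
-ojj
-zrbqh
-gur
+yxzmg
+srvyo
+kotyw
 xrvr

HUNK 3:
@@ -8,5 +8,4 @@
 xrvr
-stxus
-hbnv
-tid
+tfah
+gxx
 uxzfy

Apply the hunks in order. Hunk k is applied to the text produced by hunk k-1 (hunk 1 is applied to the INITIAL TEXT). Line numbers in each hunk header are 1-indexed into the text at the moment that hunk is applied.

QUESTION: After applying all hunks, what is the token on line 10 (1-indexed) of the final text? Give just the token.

Hunk 1: at line 8 remove [wswo] add [hbnv,tid,uxzfy] -> 16 lines: oqoye xqsru mss jegdf ojj zrbqh gur xrvr stxus hbnv tid uxzfy ibiwu bhxzy mmrt scj
Hunk 2: at line 4 remove [ojj,zrbqh,gur] add [yxzmg,srvyo,kotyw] -> 16 lines: oqoye xqsru mss jegdf yxzmg srvyo kotyw xrvr stxus hbnv tid uxzfy ibiwu bhxzy mmrt scj
Hunk 3: at line 8 remove [stxus,hbnv,tid] add [tfah,gxx] -> 15 lines: oqoye xqsru mss jegdf yxzmg srvyo kotyw xrvr tfah gxx uxzfy ibiwu bhxzy mmrt scj
Final line 10: gxx

Answer: gxx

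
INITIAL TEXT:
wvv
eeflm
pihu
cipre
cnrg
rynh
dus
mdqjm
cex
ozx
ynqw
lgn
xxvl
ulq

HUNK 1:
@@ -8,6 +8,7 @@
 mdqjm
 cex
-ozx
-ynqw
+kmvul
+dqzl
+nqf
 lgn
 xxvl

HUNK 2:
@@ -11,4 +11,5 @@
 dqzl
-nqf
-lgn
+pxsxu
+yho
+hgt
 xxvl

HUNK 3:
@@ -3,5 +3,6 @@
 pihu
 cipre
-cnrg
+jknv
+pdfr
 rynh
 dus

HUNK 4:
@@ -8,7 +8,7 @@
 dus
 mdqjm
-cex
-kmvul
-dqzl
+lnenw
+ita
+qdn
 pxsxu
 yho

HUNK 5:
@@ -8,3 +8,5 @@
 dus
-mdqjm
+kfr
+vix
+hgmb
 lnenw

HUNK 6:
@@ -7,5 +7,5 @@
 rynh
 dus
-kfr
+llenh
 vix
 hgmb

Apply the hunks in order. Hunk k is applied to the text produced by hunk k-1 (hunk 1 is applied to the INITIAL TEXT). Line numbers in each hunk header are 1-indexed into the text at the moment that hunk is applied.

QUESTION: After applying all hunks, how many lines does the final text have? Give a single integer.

Hunk 1: at line 8 remove [ozx,ynqw] add [kmvul,dqzl,nqf] -> 15 lines: wvv eeflm pihu cipre cnrg rynh dus mdqjm cex kmvul dqzl nqf lgn xxvl ulq
Hunk 2: at line 11 remove [nqf,lgn] add [pxsxu,yho,hgt] -> 16 lines: wvv eeflm pihu cipre cnrg rynh dus mdqjm cex kmvul dqzl pxsxu yho hgt xxvl ulq
Hunk 3: at line 3 remove [cnrg] add [jknv,pdfr] -> 17 lines: wvv eeflm pihu cipre jknv pdfr rynh dus mdqjm cex kmvul dqzl pxsxu yho hgt xxvl ulq
Hunk 4: at line 8 remove [cex,kmvul,dqzl] add [lnenw,ita,qdn] -> 17 lines: wvv eeflm pihu cipre jknv pdfr rynh dus mdqjm lnenw ita qdn pxsxu yho hgt xxvl ulq
Hunk 5: at line 8 remove [mdqjm] add [kfr,vix,hgmb] -> 19 lines: wvv eeflm pihu cipre jknv pdfr rynh dus kfr vix hgmb lnenw ita qdn pxsxu yho hgt xxvl ulq
Hunk 6: at line 7 remove [kfr] add [llenh] -> 19 lines: wvv eeflm pihu cipre jknv pdfr rynh dus llenh vix hgmb lnenw ita qdn pxsxu yho hgt xxvl ulq
Final line count: 19

Answer: 19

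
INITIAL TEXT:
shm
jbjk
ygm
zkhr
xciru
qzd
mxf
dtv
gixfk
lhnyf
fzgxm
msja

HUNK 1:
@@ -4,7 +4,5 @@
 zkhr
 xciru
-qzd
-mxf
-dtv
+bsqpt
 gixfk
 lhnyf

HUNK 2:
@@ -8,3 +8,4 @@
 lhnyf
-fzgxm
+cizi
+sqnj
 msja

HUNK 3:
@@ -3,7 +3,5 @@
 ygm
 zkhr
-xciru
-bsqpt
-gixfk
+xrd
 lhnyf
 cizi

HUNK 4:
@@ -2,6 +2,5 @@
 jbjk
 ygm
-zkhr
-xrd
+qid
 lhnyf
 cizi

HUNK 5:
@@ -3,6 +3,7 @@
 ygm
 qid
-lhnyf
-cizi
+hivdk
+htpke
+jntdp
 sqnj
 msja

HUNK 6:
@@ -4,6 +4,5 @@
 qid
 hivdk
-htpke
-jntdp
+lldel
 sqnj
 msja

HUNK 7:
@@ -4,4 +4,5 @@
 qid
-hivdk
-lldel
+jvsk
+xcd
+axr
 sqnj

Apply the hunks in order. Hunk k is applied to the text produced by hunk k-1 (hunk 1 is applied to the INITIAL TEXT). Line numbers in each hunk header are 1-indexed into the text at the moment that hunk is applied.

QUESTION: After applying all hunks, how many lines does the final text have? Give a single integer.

Hunk 1: at line 4 remove [qzd,mxf,dtv] add [bsqpt] -> 10 lines: shm jbjk ygm zkhr xciru bsqpt gixfk lhnyf fzgxm msja
Hunk 2: at line 8 remove [fzgxm] add [cizi,sqnj] -> 11 lines: shm jbjk ygm zkhr xciru bsqpt gixfk lhnyf cizi sqnj msja
Hunk 3: at line 3 remove [xciru,bsqpt,gixfk] add [xrd] -> 9 lines: shm jbjk ygm zkhr xrd lhnyf cizi sqnj msja
Hunk 4: at line 2 remove [zkhr,xrd] add [qid] -> 8 lines: shm jbjk ygm qid lhnyf cizi sqnj msja
Hunk 5: at line 3 remove [lhnyf,cizi] add [hivdk,htpke,jntdp] -> 9 lines: shm jbjk ygm qid hivdk htpke jntdp sqnj msja
Hunk 6: at line 4 remove [htpke,jntdp] add [lldel] -> 8 lines: shm jbjk ygm qid hivdk lldel sqnj msja
Hunk 7: at line 4 remove [hivdk,lldel] add [jvsk,xcd,axr] -> 9 lines: shm jbjk ygm qid jvsk xcd axr sqnj msja
Final line count: 9

Answer: 9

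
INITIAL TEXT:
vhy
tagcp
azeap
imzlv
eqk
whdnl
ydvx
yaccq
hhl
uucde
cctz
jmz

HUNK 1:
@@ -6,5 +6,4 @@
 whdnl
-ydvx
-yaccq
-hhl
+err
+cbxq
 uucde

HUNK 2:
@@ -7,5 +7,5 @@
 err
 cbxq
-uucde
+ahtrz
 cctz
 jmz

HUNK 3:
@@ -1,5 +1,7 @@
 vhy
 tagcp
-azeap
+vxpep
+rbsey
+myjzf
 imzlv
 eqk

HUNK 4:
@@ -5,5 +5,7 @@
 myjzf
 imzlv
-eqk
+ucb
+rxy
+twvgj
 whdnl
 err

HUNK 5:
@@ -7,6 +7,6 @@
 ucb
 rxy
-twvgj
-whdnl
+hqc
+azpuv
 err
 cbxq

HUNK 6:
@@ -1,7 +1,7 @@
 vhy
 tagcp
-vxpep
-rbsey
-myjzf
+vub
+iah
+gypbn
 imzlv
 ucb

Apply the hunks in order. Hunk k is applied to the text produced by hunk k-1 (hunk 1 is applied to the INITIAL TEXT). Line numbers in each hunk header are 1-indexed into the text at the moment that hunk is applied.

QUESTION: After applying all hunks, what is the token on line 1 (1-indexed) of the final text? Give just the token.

Hunk 1: at line 6 remove [ydvx,yaccq,hhl] add [err,cbxq] -> 11 lines: vhy tagcp azeap imzlv eqk whdnl err cbxq uucde cctz jmz
Hunk 2: at line 7 remove [uucde] add [ahtrz] -> 11 lines: vhy tagcp azeap imzlv eqk whdnl err cbxq ahtrz cctz jmz
Hunk 3: at line 1 remove [azeap] add [vxpep,rbsey,myjzf] -> 13 lines: vhy tagcp vxpep rbsey myjzf imzlv eqk whdnl err cbxq ahtrz cctz jmz
Hunk 4: at line 5 remove [eqk] add [ucb,rxy,twvgj] -> 15 lines: vhy tagcp vxpep rbsey myjzf imzlv ucb rxy twvgj whdnl err cbxq ahtrz cctz jmz
Hunk 5: at line 7 remove [twvgj,whdnl] add [hqc,azpuv] -> 15 lines: vhy tagcp vxpep rbsey myjzf imzlv ucb rxy hqc azpuv err cbxq ahtrz cctz jmz
Hunk 6: at line 1 remove [vxpep,rbsey,myjzf] add [vub,iah,gypbn] -> 15 lines: vhy tagcp vub iah gypbn imzlv ucb rxy hqc azpuv err cbxq ahtrz cctz jmz
Final line 1: vhy

Answer: vhy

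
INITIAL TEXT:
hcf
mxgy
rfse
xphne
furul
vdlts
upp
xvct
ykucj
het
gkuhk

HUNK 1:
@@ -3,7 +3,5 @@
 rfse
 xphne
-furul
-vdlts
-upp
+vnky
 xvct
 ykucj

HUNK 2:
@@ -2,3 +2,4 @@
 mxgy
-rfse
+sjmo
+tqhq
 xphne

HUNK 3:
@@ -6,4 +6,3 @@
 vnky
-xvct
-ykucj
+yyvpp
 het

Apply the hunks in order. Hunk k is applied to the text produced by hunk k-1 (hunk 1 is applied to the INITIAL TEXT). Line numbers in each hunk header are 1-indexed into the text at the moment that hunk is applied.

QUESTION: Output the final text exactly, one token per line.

Hunk 1: at line 3 remove [furul,vdlts,upp] add [vnky] -> 9 lines: hcf mxgy rfse xphne vnky xvct ykucj het gkuhk
Hunk 2: at line 2 remove [rfse] add [sjmo,tqhq] -> 10 lines: hcf mxgy sjmo tqhq xphne vnky xvct ykucj het gkuhk
Hunk 3: at line 6 remove [xvct,ykucj] add [yyvpp] -> 9 lines: hcf mxgy sjmo tqhq xphne vnky yyvpp het gkuhk

Answer: hcf
mxgy
sjmo
tqhq
xphne
vnky
yyvpp
het
gkuhk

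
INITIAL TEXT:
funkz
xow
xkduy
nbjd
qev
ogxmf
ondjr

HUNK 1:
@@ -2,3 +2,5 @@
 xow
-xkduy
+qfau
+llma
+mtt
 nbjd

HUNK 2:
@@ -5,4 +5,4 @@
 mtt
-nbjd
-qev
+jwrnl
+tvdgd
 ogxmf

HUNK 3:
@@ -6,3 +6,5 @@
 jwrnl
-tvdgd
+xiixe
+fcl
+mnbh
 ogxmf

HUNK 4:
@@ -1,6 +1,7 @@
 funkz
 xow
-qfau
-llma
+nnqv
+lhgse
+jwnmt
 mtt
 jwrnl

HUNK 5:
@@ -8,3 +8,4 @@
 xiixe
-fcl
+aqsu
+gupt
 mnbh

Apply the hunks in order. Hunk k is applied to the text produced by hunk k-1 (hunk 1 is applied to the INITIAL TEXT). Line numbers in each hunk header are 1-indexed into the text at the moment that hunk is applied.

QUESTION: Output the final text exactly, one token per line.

Answer: funkz
xow
nnqv
lhgse
jwnmt
mtt
jwrnl
xiixe
aqsu
gupt
mnbh
ogxmf
ondjr

Derivation:
Hunk 1: at line 2 remove [xkduy] add [qfau,llma,mtt] -> 9 lines: funkz xow qfau llma mtt nbjd qev ogxmf ondjr
Hunk 2: at line 5 remove [nbjd,qev] add [jwrnl,tvdgd] -> 9 lines: funkz xow qfau llma mtt jwrnl tvdgd ogxmf ondjr
Hunk 3: at line 6 remove [tvdgd] add [xiixe,fcl,mnbh] -> 11 lines: funkz xow qfau llma mtt jwrnl xiixe fcl mnbh ogxmf ondjr
Hunk 4: at line 1 remove [qfau,llma] add [nnqv,lhgse,jwnmt] -> 12 lines: funkz xow nnqv lhgse jwnmt mtt jwrnl xiixe fcl mnbh ogxmf ondjr
Hunk 5: at line 8 remove [fcl] add [aqsu,gupt] -> 13 lines: funkz xow nnqv lhgse jwnmt mtt jwrnl xiixe aqsu gupt mnbh ogxmf ondjr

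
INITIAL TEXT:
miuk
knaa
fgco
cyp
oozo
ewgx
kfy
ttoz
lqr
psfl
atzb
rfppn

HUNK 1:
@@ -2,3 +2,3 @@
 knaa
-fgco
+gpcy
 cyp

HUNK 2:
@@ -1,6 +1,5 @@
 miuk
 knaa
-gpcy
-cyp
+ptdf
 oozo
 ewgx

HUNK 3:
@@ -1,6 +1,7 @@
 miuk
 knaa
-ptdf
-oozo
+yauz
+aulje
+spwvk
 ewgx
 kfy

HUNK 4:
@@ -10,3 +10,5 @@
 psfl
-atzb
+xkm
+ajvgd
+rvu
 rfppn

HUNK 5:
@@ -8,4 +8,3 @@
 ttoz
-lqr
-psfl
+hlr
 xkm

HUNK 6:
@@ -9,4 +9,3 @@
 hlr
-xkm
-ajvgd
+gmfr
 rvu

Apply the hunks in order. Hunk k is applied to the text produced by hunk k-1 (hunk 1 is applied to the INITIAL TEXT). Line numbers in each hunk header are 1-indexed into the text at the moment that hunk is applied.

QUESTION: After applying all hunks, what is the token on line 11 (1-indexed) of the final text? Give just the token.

Hunk 1: at line 2 remove [fgco] add [gpcy] -> 12 lines: miuk knaa gpcy cyp oozo ewgx kfy ttoz lqr psfl atzb rfppn
Hunk 2: at line 1 remove [gpcy,cyp] add [ptdf] -> 11 lines: miuk knaa ptdf oozo ewgx kfy ttoz lqr psfl atzb rfppn
Hunk 3: at line 1 remove [ptdf,oozo] add [yauz,aulje,spwvk] -> 12 lines: miuk knaa yauz aulje spwvk ewgx kfy ttoz lqr psfl atzb rfppn
Hunk 4: at line 10 remove [atzb] add [xkm,ajvgd,rvu] -> 14 lines: miuk knaa yauz aulje spwvk ewgx kfy ttoz lqr psfl xkm ajvgd rvu rfppn
Hunk 5: at line 8 remove [lqr,psfl] add [hlr] -> 13 lines: miuk knaa yauz aulje spwvk ewgx kfy ttoz hlr xkm ajvgd rvu rfppn
Hunk 6: at line 9 remove [xkm,ajvgd] add [gmfr] -> 12 lines: miuk knaa yauz aulje spwvk ewgx kfy ttoz hlr gmfr rvu rfppn
Final line 11: rvu

Answer: rvu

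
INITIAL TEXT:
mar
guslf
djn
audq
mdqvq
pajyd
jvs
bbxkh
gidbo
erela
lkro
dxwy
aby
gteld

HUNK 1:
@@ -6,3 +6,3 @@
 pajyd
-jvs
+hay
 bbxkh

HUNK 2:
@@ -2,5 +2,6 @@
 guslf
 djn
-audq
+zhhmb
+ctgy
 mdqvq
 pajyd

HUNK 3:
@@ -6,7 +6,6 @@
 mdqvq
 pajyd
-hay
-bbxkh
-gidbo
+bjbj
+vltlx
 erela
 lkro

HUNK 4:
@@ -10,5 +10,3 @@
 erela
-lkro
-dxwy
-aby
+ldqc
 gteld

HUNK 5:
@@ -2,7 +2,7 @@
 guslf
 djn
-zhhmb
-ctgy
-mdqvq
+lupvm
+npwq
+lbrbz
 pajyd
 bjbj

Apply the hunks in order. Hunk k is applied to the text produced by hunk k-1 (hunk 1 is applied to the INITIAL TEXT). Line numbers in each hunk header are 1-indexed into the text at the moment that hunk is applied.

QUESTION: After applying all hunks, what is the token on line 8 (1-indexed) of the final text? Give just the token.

Answer: bjbj

Derivation:
Hunk 1: at line 6 remove [jvs] add [hay] -> 14 lines: mar guslf djn audq mdqvq pajyd hay bbxkh gidbo erela lkro dxwy aby gteld
Hunk 2: at line 2 remove [audq] add [zhhmb,ctgy] -> 15 lines: mar guslf djn zhhmb ctgy mdqvq pajyd hay bbxkh gidbo erela lkro dxwy aby gteld
Hunk 3: at line 6 remove [hay,bbxkh,gidbo] add [bjbj,vltlx] -> 14 lines: mar guslf djn zhhmb ctgy mdqvq pajyd bjbj vltlx erela lkro dxwy aby gteld
Hunk 4: at line 10 remove [lkro,dxwy,aby] add [ldqc] -> 12 lines: mar guslf djn zhhmb ctgy mdqvq pajyd bjbj vltlx erela ldqc gteld
Hunk 5: at line 2 remove [zhhmb,ctgy,mdqvq] add [lupvm,npwq,lbrbz] -> 12 lines: mar guslf djn lupvm npwq lbrbz pajyd bjbj vltlx erela ldqc gteld
Final line 8: bjbj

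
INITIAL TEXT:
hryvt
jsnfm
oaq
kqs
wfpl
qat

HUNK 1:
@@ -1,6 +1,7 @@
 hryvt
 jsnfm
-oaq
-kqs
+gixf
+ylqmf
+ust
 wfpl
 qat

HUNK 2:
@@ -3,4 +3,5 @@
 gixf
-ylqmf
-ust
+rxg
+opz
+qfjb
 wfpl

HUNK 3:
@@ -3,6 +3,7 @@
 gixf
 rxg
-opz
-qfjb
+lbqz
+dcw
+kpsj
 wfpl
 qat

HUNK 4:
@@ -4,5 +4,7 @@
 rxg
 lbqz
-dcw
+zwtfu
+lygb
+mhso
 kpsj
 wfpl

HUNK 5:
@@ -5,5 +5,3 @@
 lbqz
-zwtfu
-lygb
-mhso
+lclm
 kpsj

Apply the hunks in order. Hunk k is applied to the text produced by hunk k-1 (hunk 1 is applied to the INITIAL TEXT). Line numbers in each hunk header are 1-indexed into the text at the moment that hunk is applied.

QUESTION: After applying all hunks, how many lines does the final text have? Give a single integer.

Answer: 9

Derivation:
Hunk 1: at line 1 remove [oaq,kqs] add [gixf,ylqmf,ust] -> 7 lines: hryvt jsnfm gixf ylqmf ust wfpl qat
Hunk 2: at line 3 remove [ylqmf,ust] add [rxg,opz,qfjb] -> 8 lines: hryvt jsnfm gixf rxg opz qfjb wfpl qat
Hunk 3: at line 3 remove [opz,qfjb] add [lbqz,dcw,kpsj] -> 9 lines: hryvt jsnfm gixf rxg lbqz dcw kpsj wfpl qat
Hunk 4: at line 4 remove [dcw] add [zwtfu,lygb,mhso] -> 11 lines: hryvt jsnfm gixf rxg lbqz zwtfu lygb mhso kpsj wfpl qat
Hunk 5: at line 5 remove [zwtfu,lygb,mhso] add [lclm] -> 9 lines: hryvt jsnfm gixf rxg lbqz lclm kpsj wfpl qat
Final line count: 9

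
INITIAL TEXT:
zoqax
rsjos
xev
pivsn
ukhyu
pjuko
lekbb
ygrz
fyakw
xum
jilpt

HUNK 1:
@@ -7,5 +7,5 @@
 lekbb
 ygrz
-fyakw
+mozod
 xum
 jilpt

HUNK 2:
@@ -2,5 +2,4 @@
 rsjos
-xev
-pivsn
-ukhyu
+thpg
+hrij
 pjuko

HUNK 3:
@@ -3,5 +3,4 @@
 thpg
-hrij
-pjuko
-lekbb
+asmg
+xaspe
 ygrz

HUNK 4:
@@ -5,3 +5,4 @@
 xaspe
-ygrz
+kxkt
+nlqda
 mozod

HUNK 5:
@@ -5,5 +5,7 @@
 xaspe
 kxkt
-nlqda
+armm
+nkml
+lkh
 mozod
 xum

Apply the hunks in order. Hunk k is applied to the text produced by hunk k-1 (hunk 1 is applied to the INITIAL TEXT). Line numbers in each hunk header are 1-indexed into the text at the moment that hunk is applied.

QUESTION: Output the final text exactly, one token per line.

Hunk 1: at line 7 remove [fyakw] add [mozod] -> 11 lines: zoqax rsjos xev pivsn ukhyu pjuko lekbb ygrz mozod xum jilpt
Hunk 2: at line 2 remove [xev,pivsn,ukhyu] add [thpg,hrij] -> 10 lines: zoqax rsjos thpg hrij pjuko lekbb ygrz mozod xum jilpt
Hunk 3: at line 3 remove [hrij,pjuko,lekbb] add [asmg,xaspe] -> 9 lines: zoqax rsjos thpg asmg xaspe ygrz mozod xum jilpt
Hunk 4: at line 5 remove [ygrz] add [kxkt,nlqda] -> 10 lines: zoqax rsjos thpg asmg xaspe kxkt nlqda mozod xum jilpt
Hunk 5: at line 5 remove [nlqda] add [armm,nkml,lkh] -> 12 lines: zoqax rsjos thpg asmg xaspe kxkt armm nkml lkh mozod xum jilpt

Answer: zoqax
rsjos
thpg
asmg
xaspe
kxkt
armm
nkml
lkh
mozod
xum
jilpt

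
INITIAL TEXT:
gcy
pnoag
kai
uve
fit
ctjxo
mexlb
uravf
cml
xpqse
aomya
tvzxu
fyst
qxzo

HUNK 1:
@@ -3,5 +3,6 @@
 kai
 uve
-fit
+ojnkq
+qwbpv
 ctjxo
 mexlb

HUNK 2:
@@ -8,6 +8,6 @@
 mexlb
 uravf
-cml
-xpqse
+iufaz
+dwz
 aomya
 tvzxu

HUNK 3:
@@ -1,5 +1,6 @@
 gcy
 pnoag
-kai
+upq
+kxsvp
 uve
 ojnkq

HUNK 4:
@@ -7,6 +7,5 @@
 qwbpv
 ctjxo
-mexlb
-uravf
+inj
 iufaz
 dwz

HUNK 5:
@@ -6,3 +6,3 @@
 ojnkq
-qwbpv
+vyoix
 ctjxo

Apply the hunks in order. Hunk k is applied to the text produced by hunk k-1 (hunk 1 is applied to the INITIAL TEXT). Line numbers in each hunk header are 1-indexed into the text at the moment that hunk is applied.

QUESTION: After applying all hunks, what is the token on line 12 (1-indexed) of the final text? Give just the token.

Answer: aomya

Derivation:
Hunk 1: at line 3 remove [fit] add [ojnkq,qwbpv] -> 15 lines: gcy pnoag kai uve ojnkq qwbpv ctjxo mexlb uravf cml xpqse aomya tvzxu fyst qxzo
Hunk 2: at line 8 remove [cml,xpqse] add [iufaz,dwz] -> 15 lines: gcy pnoag kai uve ojnkq qwbpv ctjxo mexlb uravf iufaz dwz aomya tvzxu fyst qxzo
Hunk 3: at line 1 remove [kai] add [upq,kxsvp] -> 16 lines: gcy pnoag upq kxsvp uve ojnkq qwbpv ctjxo mexlb uravf iufaz dwz aomya tvzxu fyst qxzo
Hunk 4: at line 7 remove [mexlb,uravf] add [inj] -> 15 lines: gcy pnoag upq kxsvp uve ojnkq qwbpv ctjxo inj iufaz dwz aomya tvzxu fyst qxzo
Hunk 5: at line 6 remove [qwbpv] add [vyoix] -> 15 lines: gcy pnoag upq kxsvp uve ojnkq vyoix ctjxo inj iufaz dwz aomya tvzxu fyst qxzo
Final line 12: aomya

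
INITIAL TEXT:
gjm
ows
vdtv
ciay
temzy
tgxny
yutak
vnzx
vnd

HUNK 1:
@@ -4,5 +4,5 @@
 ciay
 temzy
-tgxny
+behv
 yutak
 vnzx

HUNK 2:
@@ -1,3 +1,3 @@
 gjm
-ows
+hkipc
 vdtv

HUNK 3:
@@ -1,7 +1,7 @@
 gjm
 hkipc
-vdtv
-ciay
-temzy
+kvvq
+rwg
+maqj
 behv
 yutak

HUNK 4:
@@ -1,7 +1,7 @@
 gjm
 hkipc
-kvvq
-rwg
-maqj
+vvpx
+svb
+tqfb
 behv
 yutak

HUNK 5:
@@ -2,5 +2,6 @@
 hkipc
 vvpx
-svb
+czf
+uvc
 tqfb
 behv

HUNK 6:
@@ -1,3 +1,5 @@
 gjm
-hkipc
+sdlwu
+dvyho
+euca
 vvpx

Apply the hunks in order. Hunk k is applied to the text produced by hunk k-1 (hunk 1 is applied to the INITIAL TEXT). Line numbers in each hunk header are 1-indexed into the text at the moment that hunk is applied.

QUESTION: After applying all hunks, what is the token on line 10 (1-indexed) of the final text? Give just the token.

Answer: yutak

Derivation:
Hunk 1: at line 4 remove [tgxny] add [behv] -> 9 lines: gjm ows vdtv ciay temzy behv yutak vnzx vnd
Hunk 2: at line 1 remove [ows] add [hkipc] -> 9 lines: gjm hkipc vdtv ciay temzy behv yutak vnzx vnd
Hunk 3: at line 1 remove [vdtv,ciay,temzy] add [kvvq,rwg,maqj] -> 9 lines: gjm hkipc kvvq rwg maqj behv yutak vnzx vnd
Hunk 4: at line 1 remove [kvvq,rwg,maqj] add [vvpx,svb,tqfb] -> 9 lines: gjm hkipc vvpx svb tqfb behv yutak vnzx vnd
Hunk 5: at line 2 remove [svb] add [czf,uvc] -> 10 lines: gjm hkipc vvpx czf uvc tqfb behv yutak vnzx vnd
Hunk 6: at line 1 remove [hkipc] add [sdlwu,dvyho,euca] -> 12 lines: gjm sdlwu dvyho euca vvpx czf uvc tqfb behv yutak vnzx vnd
Final line 10: yutak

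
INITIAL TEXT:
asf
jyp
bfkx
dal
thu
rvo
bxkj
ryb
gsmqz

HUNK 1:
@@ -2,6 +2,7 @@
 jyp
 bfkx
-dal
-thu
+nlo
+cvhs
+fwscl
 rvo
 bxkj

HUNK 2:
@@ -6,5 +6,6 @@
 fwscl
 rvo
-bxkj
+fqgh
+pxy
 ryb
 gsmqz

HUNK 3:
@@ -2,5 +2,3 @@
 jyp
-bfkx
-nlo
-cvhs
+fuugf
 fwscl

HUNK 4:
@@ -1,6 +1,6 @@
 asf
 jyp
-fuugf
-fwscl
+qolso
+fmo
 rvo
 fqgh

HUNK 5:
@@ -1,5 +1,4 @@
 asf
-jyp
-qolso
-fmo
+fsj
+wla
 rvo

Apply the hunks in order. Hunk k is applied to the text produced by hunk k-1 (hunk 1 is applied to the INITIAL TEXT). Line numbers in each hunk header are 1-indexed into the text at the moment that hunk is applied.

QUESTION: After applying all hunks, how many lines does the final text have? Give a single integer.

Answer: 8

Derivation:
Hunk 1: at line 2 remove [dal,thu] add [nlo,cvhs,fwscl] -> 10 lines: asf jyp bfkx nlo cvhs fwscl rvo bxkj ryb gsmqz
Hunk 2: at line 6 remove [bxkj] add [fqgh,pxy] -> 11 lines: asf jyp bfkx nlo cvhs fwscl rvo fqgh pxy ryb gsmqz
Hunk 3: at line 2 remove [bfkx,nlo,cvhs] add [fuugf] -> 9 lines: asf jyp fuugf fwscl rvo fqgh pxy ryb gsmqz
Hunk 4: at line 1 remove [fuugf,fwscl] add [qolso,fmo] -> 9 lines: asf jyp qolso fmo rvo fqgh pxy ryb gsmqz
Hunk 5: at line 1 remove [jyp,qolso,fmo] add [fsj,wla] -> 8 lines: asf fsj wla rvo fqgh pxy ryb gsmqz
Final line count: 8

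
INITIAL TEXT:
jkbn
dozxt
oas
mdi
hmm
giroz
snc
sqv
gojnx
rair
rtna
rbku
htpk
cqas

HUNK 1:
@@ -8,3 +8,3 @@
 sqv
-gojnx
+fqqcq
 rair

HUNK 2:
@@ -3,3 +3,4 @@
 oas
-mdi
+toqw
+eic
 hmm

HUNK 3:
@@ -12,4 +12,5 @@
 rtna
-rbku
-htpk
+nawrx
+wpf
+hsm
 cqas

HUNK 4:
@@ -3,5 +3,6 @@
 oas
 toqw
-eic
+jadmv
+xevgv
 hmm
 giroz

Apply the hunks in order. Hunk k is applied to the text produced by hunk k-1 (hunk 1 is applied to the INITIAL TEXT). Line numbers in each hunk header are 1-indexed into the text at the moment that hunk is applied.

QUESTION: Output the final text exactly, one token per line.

Hunk 1: at line 8 remove [gojnx] add [fqqcq] -> 14 lines: jkbn dozxt oas mdi hmm giroz snc sqv fqqcq rair rtna rbku htpk cqas
Hunk 2: at line 3 remove [mdi] add [toqw,eic] -> 15 lines: jkbn dozxt oas toqw eic hmm giroz snc sqv fqqcq rair rtna rbku htpk cqas
Hunk 3: at line 12 remove [rbku,htpk] add [nawrx,wpf,hsm] -> 16 lines: jkbn dozxt oas toqw eic hmm giroz snc sqv fqqcq rair rtna nawrx wpf hsm cqas
Hunk 4: at line 3 remove [eic] add [jadmv,xevgv] -> 17 lines: jkbn dozxt oas toqw jadmv xevgv hmm giroz snc sqv fqqcq rair rtna nawrx wpf hsm cqas

Answer: jkbn
dozxt
oas
toqw
jadmv
xevgv
hmm
giroz
snc
sqv
fqqcq
rair
rtna
nawrx
wpf
hsm
cqas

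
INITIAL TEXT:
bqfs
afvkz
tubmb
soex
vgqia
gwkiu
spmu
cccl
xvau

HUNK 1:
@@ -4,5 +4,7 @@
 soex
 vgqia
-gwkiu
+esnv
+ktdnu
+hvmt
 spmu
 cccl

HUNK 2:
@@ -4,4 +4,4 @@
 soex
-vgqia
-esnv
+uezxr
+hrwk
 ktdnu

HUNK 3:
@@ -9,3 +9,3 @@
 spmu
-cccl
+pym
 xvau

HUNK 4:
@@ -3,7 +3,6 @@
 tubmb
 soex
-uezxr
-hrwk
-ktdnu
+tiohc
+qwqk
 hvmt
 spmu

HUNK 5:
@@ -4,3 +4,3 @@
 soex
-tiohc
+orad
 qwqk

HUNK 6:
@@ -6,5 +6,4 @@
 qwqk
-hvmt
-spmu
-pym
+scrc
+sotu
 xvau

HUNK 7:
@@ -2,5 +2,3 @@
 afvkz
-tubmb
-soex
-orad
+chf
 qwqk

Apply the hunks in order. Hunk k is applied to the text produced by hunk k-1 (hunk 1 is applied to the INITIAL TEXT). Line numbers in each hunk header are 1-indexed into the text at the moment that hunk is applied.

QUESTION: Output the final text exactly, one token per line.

Answer: bqfs
afvkz
chf
qwqk
scrc
sotu
xvau

Derivation:
Hunk 1: at line 4 remove [gwkiu] add [esnv,ktdnu,hvmt] -> 11 lines: bqfs afvkz tubmb soex vgqia esnv ktdnu hvmt spmu cccl xvau
Hunk 2: at line 4 remove [vgqia,esnv] add [uezxr,hrwk] -> 11 lines: bqfs afvkz tubmb soex uezxr hrwk ktdnu hvmt spmu cccl xvau
Hunk 3: at line 9 remove [cccl] add [pym] -> 11 lines: bqfs afvkz tubmb soex uezxr hrwk ktdnu hvmt spmu pym xvau
Hunk 4: at line 3 remove [uezxr,hrwk,ktdnu] add [tiohc,qwqk] -> 10 lines: bqfs afvkz tubmb soex tiohc qwqk hvmt spmu pym xvau
Hunk 5: at line 4 remove [tiohc] add [orad] -> 10 lines: bqfs afvkz tubmb soex orad qwqk hvmt spmu pym xvau
Hunk 6: at line 6 remove [hvmt,spmu,pym] add [scrc,sotu] -> 9 lines: bqfs afvkz tubmb soex orad qwqk scrc sotu xvau
Hunk 7: at line 2 remove [tubmb,soex,orad] add [chf] -> 7 lines: bqfs afvkz chf qwqk scrc sotu xvau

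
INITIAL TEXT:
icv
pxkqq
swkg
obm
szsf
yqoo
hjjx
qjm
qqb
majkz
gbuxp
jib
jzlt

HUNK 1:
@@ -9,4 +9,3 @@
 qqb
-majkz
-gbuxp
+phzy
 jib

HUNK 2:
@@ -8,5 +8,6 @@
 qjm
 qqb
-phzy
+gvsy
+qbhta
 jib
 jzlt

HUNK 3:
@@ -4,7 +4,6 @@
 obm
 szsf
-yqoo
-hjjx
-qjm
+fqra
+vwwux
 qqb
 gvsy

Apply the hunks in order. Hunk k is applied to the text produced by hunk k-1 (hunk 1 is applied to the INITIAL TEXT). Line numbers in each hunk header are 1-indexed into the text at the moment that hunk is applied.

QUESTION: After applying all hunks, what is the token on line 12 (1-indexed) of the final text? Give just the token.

Answer: jzlt

Derivation:
Hunk 1: at line 9 remove [majkz,gbuxp] add [phzy] -> 12 lines: icv pxkqq swkg obm szsf yqoo hjjx qjm qqb phzy jib jzlt
Hunk 2: at line 8 remove [phzy] add [gvsy,qbhta] -> 13 lines: icv pxkqq swkg obm szsf yqoo hjjx qjm qqb gvsy qbhta jib jzlt
Hunk 3: at line 4 remove [yqoo,hjjx,qjm] add [fqra,vwwux] -> 12 lines: icv pxkqq swkg obm szsf fqra vwwux qqb gvsy qbhta jib jzlt
Final line 12: jzlt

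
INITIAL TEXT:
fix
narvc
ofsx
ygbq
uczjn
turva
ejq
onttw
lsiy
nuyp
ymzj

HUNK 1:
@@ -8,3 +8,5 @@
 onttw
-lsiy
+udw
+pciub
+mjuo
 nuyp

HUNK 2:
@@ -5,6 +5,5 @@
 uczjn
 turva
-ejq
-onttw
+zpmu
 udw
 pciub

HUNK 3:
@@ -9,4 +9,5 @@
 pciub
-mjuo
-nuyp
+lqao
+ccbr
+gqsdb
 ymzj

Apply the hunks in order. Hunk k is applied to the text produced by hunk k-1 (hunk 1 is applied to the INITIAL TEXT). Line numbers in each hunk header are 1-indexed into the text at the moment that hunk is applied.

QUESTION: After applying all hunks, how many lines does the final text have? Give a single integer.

Answer: 13

Derivation:
Hunk 1: at line 8 remove [lsiy] add [udw,pciub,mjuo] -> 13 lines: fix narvc ofsx ygbq uczjn turva ejq onttw udw pciub mjuo nuyp ymzj
Hunk 2: at line 5 remove [ejq,onttw] add [zpmu] -> 12 lines: fix narvc ofsx ygbq uczjn turva zpmu udw pciub mjuo nuyp ymzj
Hunk 3: at line 9 remove [mjuo,nuyp] add [lqao,ccbr,gqsdb] -> 13 lines: fix narvc ofsx ygbq uczjn turva zpmu udw pciub lqao ccbr gqsdb ymzj
Final line count: 13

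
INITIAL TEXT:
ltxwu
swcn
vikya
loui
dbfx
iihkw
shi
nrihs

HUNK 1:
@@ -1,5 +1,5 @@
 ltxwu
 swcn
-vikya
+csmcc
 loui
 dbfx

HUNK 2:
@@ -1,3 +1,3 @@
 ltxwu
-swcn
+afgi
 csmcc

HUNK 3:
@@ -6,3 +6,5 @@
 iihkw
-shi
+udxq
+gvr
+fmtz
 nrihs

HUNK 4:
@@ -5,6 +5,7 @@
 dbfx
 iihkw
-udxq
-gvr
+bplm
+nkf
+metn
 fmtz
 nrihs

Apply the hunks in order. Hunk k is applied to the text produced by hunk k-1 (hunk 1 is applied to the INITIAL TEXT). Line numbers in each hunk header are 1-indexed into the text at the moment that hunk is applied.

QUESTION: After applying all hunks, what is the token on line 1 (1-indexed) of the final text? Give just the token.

Hunk 1: at line 1 remove [vikya] add [csmcc] -> 8 lines: ltxwu swcn csmcc loui dbfx iihkw shi nrihs
Hunk 2: at line 1 remove [swcn] add [afgi] -> 8 lines: ltxwu afgi csmcc loui dbfx iihkw shi nrihs
Hunk 3: at line 6 remove [shi] add [udxq,gvr,fmtz] -> 10 lines: ltxwu afgi csmcc loui dbfx iihkw udxq gvr fmtz nrihs
Hunk 4: at line 5 remove [udxq,gvr] add [bplm,nkf,metn] -> 11 lines: ltxwu afgi csmcc loui dbfx iihkw bplm nkf metn fmtz nrihs
Final line 1: ltxwu

Answer: ltxwu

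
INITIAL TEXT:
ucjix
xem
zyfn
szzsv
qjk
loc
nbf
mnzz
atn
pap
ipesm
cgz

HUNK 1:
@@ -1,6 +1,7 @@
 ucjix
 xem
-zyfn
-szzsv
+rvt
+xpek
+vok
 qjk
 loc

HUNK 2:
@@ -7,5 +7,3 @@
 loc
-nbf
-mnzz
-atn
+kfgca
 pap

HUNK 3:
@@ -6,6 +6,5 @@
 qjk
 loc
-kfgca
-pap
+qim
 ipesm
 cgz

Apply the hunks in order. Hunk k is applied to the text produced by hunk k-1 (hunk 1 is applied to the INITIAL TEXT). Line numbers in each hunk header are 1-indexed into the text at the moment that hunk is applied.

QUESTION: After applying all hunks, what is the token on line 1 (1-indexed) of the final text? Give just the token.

Hunk 1: at line 1 remove [zyfn,szzsv] add [rvt,xpek,vok] -> 13 lines: ucjix xem rvt xpek vok qjk loc nbf mnzz atn pap ipesm cgz
Hunk 2: at line 7 remove [nbf,mnzz,atn] add [kfgca] -> 11 lines: ucjix xem rvt xpek vok qjk loc kfgca pap ipesm cgz
Hunk 3: at line 6 remove [kfgca,pap] add [qim] -> 10 lines: ucjix xem rvt xpek vok qjk loc qim ipesm cgz
Final line 1: ucjix

Answer: ucjix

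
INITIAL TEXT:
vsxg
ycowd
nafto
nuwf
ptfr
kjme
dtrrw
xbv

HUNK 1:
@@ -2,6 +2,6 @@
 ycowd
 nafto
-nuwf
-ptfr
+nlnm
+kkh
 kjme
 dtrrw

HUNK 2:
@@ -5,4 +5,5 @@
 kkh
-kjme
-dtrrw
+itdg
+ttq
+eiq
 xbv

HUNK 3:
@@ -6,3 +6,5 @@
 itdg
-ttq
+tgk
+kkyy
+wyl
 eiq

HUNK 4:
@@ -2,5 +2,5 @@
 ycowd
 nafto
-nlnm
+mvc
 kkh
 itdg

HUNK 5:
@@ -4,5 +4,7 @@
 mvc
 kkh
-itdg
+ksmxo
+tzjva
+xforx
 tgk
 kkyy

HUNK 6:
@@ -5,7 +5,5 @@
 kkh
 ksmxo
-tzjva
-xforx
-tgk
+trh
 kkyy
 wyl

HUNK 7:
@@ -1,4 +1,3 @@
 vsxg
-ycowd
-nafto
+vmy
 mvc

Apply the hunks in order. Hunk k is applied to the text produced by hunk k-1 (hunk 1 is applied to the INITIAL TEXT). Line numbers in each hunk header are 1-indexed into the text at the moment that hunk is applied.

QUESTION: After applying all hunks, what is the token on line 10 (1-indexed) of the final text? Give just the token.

Answer: xbv

Derivation:
Hunk 1: at line 2 remove [nuwf,ptfr] add [nlnm,kkh] -> 8 lines: vsxg ycowd nafto nlnm kkh kjme dtrrw xbv
Hunk 2: at line 5 remove [kjme,dtrrw] add [itdg,ttq,eiq] -> 9 lines: vsxg ycowd nafto nlnm kkh itdg ttq eiq xbv
Hunk 3: at line 6 remove [ttq] add [tgk,kkyy,wyl] -> 11 lines: vsxg ycowd nafto nlnm kkh itdg tgk kkyy wyl eiq xbv
Hunk 4: at line 2 remove [nlnm] add [mvc] -> 11 lines: vsxg ycowd nafto mvc kkh itdg tgk kkyy wyl eiq xbv
Hunk 5: at line 4 remove [itdg] add [ksmxo,tzjva,xforx] -> 13 lines: vsxg ycowd nafto mvc kkh ksmxo tzjva xforx tgk kkyy wyl eiq xbv
Hunk 6: at line 5 remove [tzjva,xforx,tgk] add [trh] -> 11 lines: vsxg ycowd nafto mvc kkh ksmxo trh kkyy wyl eiq xbv
Hunk 7: at line 1 remove [ycowd,nafto] add [vmy] -> 10 lines: vsxg vmy mvc kkh ksmxo trh kkyy wyl eiq xbv
Final line 10: xbv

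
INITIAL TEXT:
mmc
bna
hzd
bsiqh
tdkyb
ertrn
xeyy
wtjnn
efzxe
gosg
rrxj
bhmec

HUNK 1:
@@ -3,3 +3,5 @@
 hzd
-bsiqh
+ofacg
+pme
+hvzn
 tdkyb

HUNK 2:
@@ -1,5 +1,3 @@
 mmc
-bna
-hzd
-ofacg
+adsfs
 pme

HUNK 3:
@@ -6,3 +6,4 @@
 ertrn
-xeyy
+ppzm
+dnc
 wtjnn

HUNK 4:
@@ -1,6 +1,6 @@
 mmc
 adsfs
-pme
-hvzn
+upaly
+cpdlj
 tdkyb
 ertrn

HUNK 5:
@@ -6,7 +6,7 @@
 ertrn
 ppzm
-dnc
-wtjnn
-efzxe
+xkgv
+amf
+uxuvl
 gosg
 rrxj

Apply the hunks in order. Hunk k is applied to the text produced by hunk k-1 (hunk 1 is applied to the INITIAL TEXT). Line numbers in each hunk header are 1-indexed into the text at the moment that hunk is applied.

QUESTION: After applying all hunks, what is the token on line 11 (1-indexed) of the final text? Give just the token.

Hunk 1: at line 3 remove [bsiqh] add [ofacg,pme,hvzn] -> 14 lines: mmc bna hzd ofacg pme hvzn tdkyb ertrn xeyy wtjnn efzxe gosg rrxj bhmec
Hunk 2: at line 1 remove [bna,hzd,ofacg] add [adsfs] -> 12 lines: mmc adsfs pme hvzn tdkyb ertrn xeyy wtjnn efzxe gosg rrxj bhmec
Hunk 3: at line 6 remove [xeyy] add [ppzm,dnc] -> 13 lines: mmc adsfs pme hvzn tdkyb ertrn ppzm dnc wtjnn efzxe gosg rrxj bhmec
Hunk 4: at line 1 remove [pme,hvzn] add [upaly,cpdlj] -> 13 lines: mmc adsfs upaly cpdlj tdkyb ertrn ppzm dnc wtjnn efzxe gosg rrxj bhmec
Hunk 5: at line 6 remove [dnc,wtjnn,efzxe] add [xkgv,amf,uxuvl] -> 13 lines: mmc adsfs upaly cpdlj tdkyb ertrn ppzm xkgv amf uxuvl gosg rrxj bhmec
Final line 11: gosg

Answer: gosg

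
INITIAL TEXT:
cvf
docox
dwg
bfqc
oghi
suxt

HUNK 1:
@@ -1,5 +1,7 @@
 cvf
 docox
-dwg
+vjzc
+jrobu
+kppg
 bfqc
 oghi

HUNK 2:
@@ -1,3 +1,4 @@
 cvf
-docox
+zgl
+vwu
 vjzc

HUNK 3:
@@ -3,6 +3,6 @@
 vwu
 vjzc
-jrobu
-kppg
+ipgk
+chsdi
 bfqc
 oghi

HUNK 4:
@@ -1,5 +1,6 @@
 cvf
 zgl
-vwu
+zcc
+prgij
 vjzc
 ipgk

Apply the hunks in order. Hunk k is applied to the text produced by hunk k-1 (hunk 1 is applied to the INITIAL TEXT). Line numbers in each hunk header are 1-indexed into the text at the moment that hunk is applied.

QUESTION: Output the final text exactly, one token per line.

Answer: cvf
zgl
zcc
prgij
vjzc
ipgk
chsdi
bfqc
oghi
suxt

Derivation:
Hunk 1: at line 1 remove [dwg] add [vjzc,jrobu,kppg] -> 8 lines: cvf docox vjzc jrobu kppg bfqc oghi suxt
Hunk 2: at line 1 remove [docox] add [zgl,vwu] -> 9 lines: cvf zgl vwu vjzc jrobu kppg bfqc oghi suxt
Hunk 3: at line 3 remove [jrobu,kppg] add [ipgk,chsdi] -> 9 lines: cvf zgl vwu vjzc ipgk chsdi bfqc oghi suxt
Hunk 4: at line 1 remove [vwu] add [zcc,prgij] -> 10 lines: cvf zgl zcc prgij vjzc ipgk chsdi bfqc oghi suxt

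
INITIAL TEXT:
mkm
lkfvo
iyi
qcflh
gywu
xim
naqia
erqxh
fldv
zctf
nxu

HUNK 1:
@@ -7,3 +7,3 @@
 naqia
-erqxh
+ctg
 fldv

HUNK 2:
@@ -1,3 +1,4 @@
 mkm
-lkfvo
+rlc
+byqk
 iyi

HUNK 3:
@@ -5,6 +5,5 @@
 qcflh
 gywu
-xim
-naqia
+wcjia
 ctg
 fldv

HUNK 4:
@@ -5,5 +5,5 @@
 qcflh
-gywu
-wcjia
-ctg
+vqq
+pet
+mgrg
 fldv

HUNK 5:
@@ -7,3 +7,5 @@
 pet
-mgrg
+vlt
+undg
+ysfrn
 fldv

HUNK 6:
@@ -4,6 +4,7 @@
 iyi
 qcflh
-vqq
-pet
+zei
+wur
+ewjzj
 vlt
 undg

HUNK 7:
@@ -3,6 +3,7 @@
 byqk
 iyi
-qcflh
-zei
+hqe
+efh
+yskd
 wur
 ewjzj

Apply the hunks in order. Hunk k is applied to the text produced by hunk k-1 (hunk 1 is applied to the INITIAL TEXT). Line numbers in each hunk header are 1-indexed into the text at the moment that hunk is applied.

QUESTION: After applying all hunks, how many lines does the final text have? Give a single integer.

Hunk 1: at line 7 remove [erqxh] add [ctg] -> 11 lines: mkm lkfvo iyi qcflh gywu xim naqia ctg fldv zctf nxu
Hunk 2: at line 1 remove [lkfvo] add [rlc,byqk] -> 12 lines: mkm rlc byqk iyi qcflh gywu xim naqia ctg fldv zctf nxu
Hunk 3: at line 5 remove [xim,naqia] add [wcjia] -> 11 lines: mkm rlc byqk iyi qcflh gywu wcjia ctg fldv zctf nxu
Hunk 4: at line 5 remove [gywu,wcjia,ctg] add [vqq,pet,mgrg] -> 11 lines: mkm rlc byqk iyi qcflh vqq pet mgrg fldv zctf nxu
Hunk 5: at line 7 remove [mgrg] add [vlt,undg,ysfrn] -> 13 lines: mkm rlc byqk iyi qcflh vqq pet vlt undg ysfrn fldv zctf nxu
Hunk 6: at line 4 remove [vqq,pet] add [zei,wur,ewjzj] -> 14 lines: mkm rlc byqk iyi qcflh zei wur ewjzj vlt undg ysfrn fldv zctf nxu
Hunk 7: at line 3 remove [qcflh,zei] add [hqe,efh,yskd] -> 15 lines: mkm rlc byqk iyi hqe efh yskd wur ewjzj vlt undg ysfrn fldv zctf nxu
Final line count: 15

Answer: 15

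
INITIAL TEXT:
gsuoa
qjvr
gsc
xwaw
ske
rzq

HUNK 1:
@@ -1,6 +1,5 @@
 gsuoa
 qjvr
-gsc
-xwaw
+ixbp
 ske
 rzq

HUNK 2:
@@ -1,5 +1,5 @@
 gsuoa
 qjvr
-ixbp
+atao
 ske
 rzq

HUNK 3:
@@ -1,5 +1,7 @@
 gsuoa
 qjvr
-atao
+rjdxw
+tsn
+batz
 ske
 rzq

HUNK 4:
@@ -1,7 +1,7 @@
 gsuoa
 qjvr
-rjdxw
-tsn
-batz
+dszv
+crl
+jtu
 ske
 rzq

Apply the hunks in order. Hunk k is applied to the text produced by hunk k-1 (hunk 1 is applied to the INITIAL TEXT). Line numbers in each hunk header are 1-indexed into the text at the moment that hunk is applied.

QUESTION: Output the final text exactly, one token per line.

Hunk 1: at line 1 remove [gsc,xwaw] add [ixbp] -> 5 lines: gsuoa qjvr ixbp ske rzq
Hunk 2: at line 1 remove [ixbp] add [atao] -> 5 lines: gsuoa qjvr atao ske rzq
Hunk 3: at line 1 remove [atao] add [rjdxw,tsn,batz] -> 7 lines: gsuoa qjvr rjdxw tsn batz ske rzq
Hunk 4: at line 1 remove [rjdxw,tsn,batz] add [dszv,crl,jtu] -> 7 lines: gsuoa qjvr dszv crl jtu ske rzq

Answer: gsuoa
qjvr
dszv
crl
jtu
ske
rzq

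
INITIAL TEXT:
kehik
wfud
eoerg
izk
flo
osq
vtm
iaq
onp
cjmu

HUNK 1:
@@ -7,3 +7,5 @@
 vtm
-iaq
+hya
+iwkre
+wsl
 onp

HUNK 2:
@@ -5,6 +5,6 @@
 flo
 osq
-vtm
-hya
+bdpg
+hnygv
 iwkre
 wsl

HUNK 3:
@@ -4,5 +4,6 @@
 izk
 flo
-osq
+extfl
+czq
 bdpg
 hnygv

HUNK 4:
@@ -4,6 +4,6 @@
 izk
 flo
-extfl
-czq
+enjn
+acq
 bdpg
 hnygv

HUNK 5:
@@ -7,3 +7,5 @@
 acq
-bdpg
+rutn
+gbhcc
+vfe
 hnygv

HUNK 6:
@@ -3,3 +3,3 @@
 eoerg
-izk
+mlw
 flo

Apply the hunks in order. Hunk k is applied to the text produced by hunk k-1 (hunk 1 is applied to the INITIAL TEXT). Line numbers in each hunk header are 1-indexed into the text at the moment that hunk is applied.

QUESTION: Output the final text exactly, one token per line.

Hunk 1: at line 7 remove [iaq] add [hya,iwkre,wsl] -> 12 lines: kehik wfud eoerg izk flo osq vtm hya iwkre wsl onp cjmu
Hunk 2: at line 5 remove [vtm,hya] add [bdpg,hnygv] -> 12 lines: kehik wfud eoerg izk flo osq bdpg hnygv iwkre wsl onp cjmu
Hunk 3: at line 4 remove [osq] add [extfl,czq] -> 13 lines: kehik wfud eoerg izk flo extfl czq bdpg hnygv iwkre wsl onp cjmu
Hunk 4: at line 4 remove [extfl,czq] add [enjn,acq] -> 13 lines: kehik wfud eoerg izk flo enjn acq bdpg hnygv iwkre wsl onp cjmu
Hunk 5: at line 7 remove [bdpg] add [rutn,gbhcc,vfe] -> 15 lines: kehik wfud eoerg izk flo enjn acq rutn gbhcc vfe hnygv iwkre wsl onp cjmu
Hunk 6: at line 3 remove [izk] add [mlw] -> 15 lines: kehik wfud eoerg mlw flo enjn acq rutn gbhcc vfe hnygv iwkre wsl onp cjmu

Answer: kehik
wfud
eoerg
mlw
flo
enjn
acq
rutn
gbhcc
vfe
hnygv
iwkre
wsl
onp
cjmu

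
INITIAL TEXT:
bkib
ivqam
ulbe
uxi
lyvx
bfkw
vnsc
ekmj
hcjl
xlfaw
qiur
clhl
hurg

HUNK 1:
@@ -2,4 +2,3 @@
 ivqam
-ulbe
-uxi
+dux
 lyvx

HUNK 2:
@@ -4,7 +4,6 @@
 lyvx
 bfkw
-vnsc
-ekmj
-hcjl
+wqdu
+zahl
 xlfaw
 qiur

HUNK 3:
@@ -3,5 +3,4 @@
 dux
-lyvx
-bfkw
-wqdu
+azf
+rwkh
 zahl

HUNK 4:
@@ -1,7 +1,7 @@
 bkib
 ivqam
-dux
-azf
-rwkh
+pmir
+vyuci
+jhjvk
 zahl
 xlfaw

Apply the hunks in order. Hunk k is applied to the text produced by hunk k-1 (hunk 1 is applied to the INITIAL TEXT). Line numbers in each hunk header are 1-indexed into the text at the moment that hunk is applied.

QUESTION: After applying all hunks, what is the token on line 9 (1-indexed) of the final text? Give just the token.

Answer: clhl

Derivation:
Hunk 1: at line 2 remove [ulbe,uxi] add [dux] -> 12 lines: bkib ivqam dux lyvx bfkw vnsc ekmj hcjl xlfaw qiur clhl hurg
Hunk 2: at line 4 remove [vnsc,ekmj,hcjl] add [wqdu,zahl] -> 11 lines: bkib ivqam dux lyvx bfkw wqdu zahl xlfaw qiur clhl hurg
Hunk 3: at line 3 remove [lyvx,bfkw,wqdu] add [azf,rwkh] -> 10 lines: bkib ivqam dux azf rwkh zahl xlfaw qiur clhl hurg
Hunk 4: at line 1 remove [dux,azf,rwkh] add [pmir,vyuci,jhjvk] -> 10 lines: bkib ivqam pmir vyuci jhjvk zahl xlfaw qiur clhl hurg
Final line 9: clhl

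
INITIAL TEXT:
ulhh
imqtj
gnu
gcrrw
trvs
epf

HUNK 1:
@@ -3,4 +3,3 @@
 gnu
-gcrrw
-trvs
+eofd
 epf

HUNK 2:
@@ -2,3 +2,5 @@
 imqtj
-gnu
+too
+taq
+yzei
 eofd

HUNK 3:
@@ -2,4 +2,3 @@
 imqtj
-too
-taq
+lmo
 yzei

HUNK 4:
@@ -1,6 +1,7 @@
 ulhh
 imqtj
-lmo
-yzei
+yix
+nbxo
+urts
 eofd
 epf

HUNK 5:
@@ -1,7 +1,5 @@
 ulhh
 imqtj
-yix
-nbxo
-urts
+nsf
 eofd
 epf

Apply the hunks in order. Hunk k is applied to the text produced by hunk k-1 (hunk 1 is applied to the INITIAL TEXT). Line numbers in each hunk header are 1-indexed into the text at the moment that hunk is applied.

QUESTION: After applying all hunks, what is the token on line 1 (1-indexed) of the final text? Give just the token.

Hunk 1: at line 3 remove [gcrrw,trvs] add [eofd] -> 5 lines: ulhh imqtj gnu eofd epf
Hunk 2: at line 2 remove [gnu] add [too,taq,yzei] -> 7 lines: ulhh imqtj too taq yzei eofd epf
Hunk 3: at line 2 remove [too,taq] add [lmo] -> 6 lines: ulhh imqtj lmo yzei eofd epf
Hunk 4: at line 1 remove [lmo,yzei] add [yix,nbxo,urts] -> 7 lines: ulhh imqtj yix nbxo urts eofd epf
Hunk 5: at line 1 remove [yix,nbxo,urts] add [nsf] -> 5 lines: ulhh imqtj nsf eofd epf
Final line 1: ulhh

Answer: ulhh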